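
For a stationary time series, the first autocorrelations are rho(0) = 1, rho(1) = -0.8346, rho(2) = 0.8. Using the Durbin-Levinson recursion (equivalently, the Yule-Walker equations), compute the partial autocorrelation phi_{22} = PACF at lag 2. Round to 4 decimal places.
\phi_{22} = 0.3409

The PACF at lag k is phi_{kk}, the last component of the solution
to the Yule-Walker system G_k phi = r_k where
  (G_k)_{ij} = rho(|i - j|), (r_k)_i = rho(i), i,j = 1..k.
Equivalently, Durbin-Levinson gives phi_{kk} iteratively:
  phi_{11} = rho(1)
  phi_{kk} = [rho(k) - sum_{j=1..k-1} phi_{k-1,j} rho(k-j)]
            / [1 - sum_{j=1..k-1} phi_{k-1,j} rho(j)],
  phi_{k,j} = phi_{k-1,j} - phi_{kk} phi_{k-1,k-j},  j = 1..k-1.
Step k = 1:
  phi_11 = rho(1) = -0.8346.
Step k = 2:
  phi_22 = [rho(2) - phi_11 rho(1)] / [1 - phi_11 rho(1)] = [0.8 - (-0.8346)(-0.8346)] / [1 - (-0.8346)(-0.8346)]
         = 0.10344284 / 0.30344284 = 0.3409.
Therefore phi_{22} = 0.3409.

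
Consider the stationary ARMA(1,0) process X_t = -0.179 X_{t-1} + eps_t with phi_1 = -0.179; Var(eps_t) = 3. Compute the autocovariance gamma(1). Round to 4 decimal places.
\gamma(1) = -0.5548

Multiply the model equation by X_{t-k} and take expectations. With theta_0 = psi_0 = 1 and psi_j the MA(infinity) weights, this gives
  gamma(k) - sum_i phi_i gamma(k-i) = c_k,
  c_k = sigma^2 * sum_{j=k..q} theta_j psi_{j-k}   (c_k = 0 for k > q),
using gamma(-m) = gamma(m).
Pure AR (q = 0): c_0 = sigma^2 = 3, c_k = 0 for k >= 1.
Equations for k = 0 and k = 1 (AR order 1):
  gamma(0) = phi_1 gamma(1) + c_0
  gamma(1) = phi_1 gamma(0) + c_1
Substituting the second into the first: gamma(0) (1 - phi_1^2) = c_0 + phi_1 c_1, so
  gamma(0) = c_0 / (1 - phi_1^2) = 3 / (1 - (-0.179)^2) = 3 / 0.967959 = 3.099305.
  gamma(1) = phi_1 gamma(0) = (-0.179)(3.099305) = -0.554776.
Therefore gamma(1) = -0.5548 (to 4 decimal places).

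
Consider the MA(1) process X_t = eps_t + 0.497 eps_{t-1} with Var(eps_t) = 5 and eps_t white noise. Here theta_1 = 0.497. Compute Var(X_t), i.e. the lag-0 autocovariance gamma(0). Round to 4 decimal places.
\gamma(0) = 6.2350

For an MA(q) process X_t = eps_t + sum_i theta_i eps_{t-i} with
Var(eps_t) = sigma^2, the variance is
  gamma(0) = sigma^2 * (1 + sum_i theta_i^2).
  sum_i theta_i^2 = (0.497)^2 = 0.247009.
  gamma(0) = 5 * (1 + 0.247009) = 5 * 1.247009 = 6.235045, which rounds to 6.2350.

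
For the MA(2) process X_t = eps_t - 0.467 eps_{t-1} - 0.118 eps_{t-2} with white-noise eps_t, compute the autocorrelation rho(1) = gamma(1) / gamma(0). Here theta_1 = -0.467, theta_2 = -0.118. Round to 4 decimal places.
\rho(1) = -0.3343

For an MA(q) process with theta_0 = 1, the autocovariance is
  gamma(k) = sigma^2 * sum_{i=0..q-k} theta_i * theta_{i+k},
and rho(k) = gamma(k) / gamma(0). Sigma^2 cancels.
  numerator   = (1)*(-0.467) + (-0.467)*(-0.118) = -0.411894.
  denominator = (1)^2 + (-0.467)^2 + (-0.118)^2 = 1.232013.
  rho(1) = -0.411894 / 1.232013 = -0.3343.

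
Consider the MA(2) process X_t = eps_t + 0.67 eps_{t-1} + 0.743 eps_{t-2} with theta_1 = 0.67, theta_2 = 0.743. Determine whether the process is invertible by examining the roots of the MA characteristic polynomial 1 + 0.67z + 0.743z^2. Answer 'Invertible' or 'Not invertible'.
\text{Invertible}

The MA(q) characteristic polynomial is P(z) = 1 + 0.67z + 0.743z^2.
Invertibility requires all roots to lie outside the unit circle, i.e. |z| > 1 for every root.
Set 1 + (0.67) z + (0.743) z^2 = 0, i.e. a z^2 + b z + c = 0 with a = 0.743, b = 0.67, c = 1.
Discriminant D = b^2 - 4ac = (0.67)^2 - 4*(0.743)*1 = 0.4489 - (2.972) = -2.5231.
D < 0, so the roots are the complex-conjugate pair z = (-b +/- i sqrt(-D)) / (2a) = -0.4509 +/- 1.0689i.
For a conjugate pair |z|^2 = z * conj(z) = (product of roots) = c/a = 1/(0.743) = 1.345895, so |z| = sqrt(1.345895) = 1.1601 for both roots.
Moduli of all roots: 1.1601, 1.1601.
All moduli strictly greater than 1? Yes.
Verdict: Invertible.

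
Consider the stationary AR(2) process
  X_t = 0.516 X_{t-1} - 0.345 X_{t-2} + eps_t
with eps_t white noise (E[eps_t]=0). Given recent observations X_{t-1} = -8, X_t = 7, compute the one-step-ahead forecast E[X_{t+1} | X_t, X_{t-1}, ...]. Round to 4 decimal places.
E[X_{t+1} \mid \mathcal F_t] = 6.3720

For an AR(p) model X_t = c + sum_i phi_i X_{t-i} + eps_t, the
one-step-ahead conditional mean is
  E[X_{t+1} | X_t, ...] = c + sum_i phi_i X_{t+1-i}.
Substitute known values:
  E[X_{t+1} | ...] = (0.516) * (7) + (-0.345) * (-8)
                   = 6.3720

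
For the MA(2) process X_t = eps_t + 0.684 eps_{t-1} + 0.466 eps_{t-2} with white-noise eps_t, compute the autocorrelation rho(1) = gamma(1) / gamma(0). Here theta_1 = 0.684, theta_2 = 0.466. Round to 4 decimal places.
\rho(1) = 0.5951

For an MA(q) process with theta_0 = 1, the autocovariance is
  gamma(k) = sigma^2 * sum_{i=0..q-k} theta_i * theta_{i+k},
and rho(k) = gamma(k) / gamma(0). Sigma^2 cancels.
  numerator   = (1)*(0.684) + (0.684)*(0.466) = 1.002744.
  denominator = (1)^2 + (0.684)^2 + (0.466)^2 = 1.685012.
  rho(1) = 1.002744 / 1.685012 = 0.5951.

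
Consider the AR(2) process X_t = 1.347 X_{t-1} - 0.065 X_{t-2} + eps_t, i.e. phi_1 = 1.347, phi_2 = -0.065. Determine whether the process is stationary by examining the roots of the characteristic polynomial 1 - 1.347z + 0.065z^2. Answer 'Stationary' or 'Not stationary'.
\text{Not stationary}

The AR(p) characteristic polynomial is P(z) = 1 - 1.347z + 0.065z^2.
Stationarity requires all roots to lie outside the unit circle, i.e. |z| > 1 for every root.
Set 1 + (-1.347) z + (0.065) z^2 = 0, i.e. a z^2 + b z + c = 0 with a = 0.065, b = -1.347, c = 1.
Discriminant D = b^2 - 4ac = (-1.347)^2 - 4*(0.065)*1 = 1.814409 - (0.26) = 1.554409.
D >= 0, so the roots are real: z = (-b +/- sqrt(D)) / (2a) = (1.347 +/- 1.246759) / (0.13).
  z_1 = (1.347 + 1.246759) / (0.13) = 19.952,   |z_1| = 19.952.
  z_2 = (1.347 - 1.246759) / (0.13) = 0.7711,   |z_2| = 0.7711.
Moduli of all roots: 19.9520, 0.7711.
All moduli strictly greater than 1? No.
Verdict: Not stationary.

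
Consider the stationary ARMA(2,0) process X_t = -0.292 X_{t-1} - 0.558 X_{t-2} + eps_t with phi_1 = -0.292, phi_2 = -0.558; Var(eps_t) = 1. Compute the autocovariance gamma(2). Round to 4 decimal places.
\gamma(2) = -0.7574

Multiply the model equation by X_{t-k} and take expectations. With theta_0 = psi_0 = 1 and psi_j the MA(infinity) weights, this gives
  gamma(k) - sum_i phi_i gamma(k-i) = c_k,
  c_k = sigma^2 * sum_{j=k..q} theta_j psi_{j-k}   (c_k = 0 for k > q),
using gamma(-m) = gamma(m).
Pure AR (q = 0): c_0 = sigma^2 = 1, c_k = 0 for k >= 1.
Equations for k = 0, 1, 2 (AR order 2, c_2 = 0):
  (E0) gamma(0) = phi_1 gamma(1) + phi_2 gamma(2) + c_0
  (E1) gamma(1) = phi_1 gamma(0) + phi_2 gamma(1) + c_1
  (E2) gamma(2) = phi_1 gamma(1) + phi_2 gamma(0)
From (E1): gamma(1) = A gamma(0) + B with
  A = phi_1 / (1 - phi_2) = -0.292 / 1.558 = -0.18742,   B = c_1 / (1 - phi_2) = 0 / 1.558 = 0.
Insert (E2) into (E0): gamma(0) (1 - phi_2^2) = phi_1 (1 + phi_2) gamma(1) + c_0.
  phi_1 (1 + phi_2) = (-0.292)(0.442) = -0.129064,   1 - phi_2^2 = 0.688636.
Replace gamma(1) by A gamma(0) + B and collect gamma(0):
  gamma(0) [0.688636 - (-0.129064)(-0.18742)] = c_0 = 1
  gamma(0) * 0.664447 = 1
  gamma(0) = 1 / 0.664447 = 1.505011.
  gamma(1) = A gamma(0) = (-0.18742)(1.505011) = -0.282069.
  gamma(2) = phi_1 gamma(1) + phi_2 gamma(0) = (-0.292)(-0.282069) + (-0.558)(1.505011) = -0.757432.
Therefore gamma(2) = -0.7574 (to 4 decimal places).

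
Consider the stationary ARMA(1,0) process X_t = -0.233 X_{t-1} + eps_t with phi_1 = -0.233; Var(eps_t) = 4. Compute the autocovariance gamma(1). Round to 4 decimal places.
\gamma(1) = -0.9855

Multiply the model equation by X_{t-k} and take expectations. With theta_0 = psi_0 = 1 and psi_j the MA(infinity) weights, this gives
  gamma(k) - sum_i phi_i gamma(k-i) = c_k,
  c_k = sigma^2 * sum_{j=k..q} theta_j psi_{j-k}   (c_k = 0 for k > q),
using gamma(-m) = gamma(m).
Pure AR (q = 0): c_0 = sigma^2 = 4, c_k = 0 for k >= 1.
Equations for k = 0 and k = 1 (AR order 1):
  gamma(0) = phi_1 gamma(1) + c_0
  gamma(1) = phi_1 gamma(0) + c_1
Substituting the second into the first: gamma(0) (1 - phi_1^2) = c_0 + phi_1 c_1, so
  gamma(0) = c_0 / (1 - phi_1^2) = 4 / (1 - (-0.233)^2) = 4 / 0.945711 = 4.229622.
  gamma(1) = phi_1 gamma(0) = (-0.233)(4.229622) = -0.985502.
Therefore gamma(1) = -0.9855 (to 4 decimal places).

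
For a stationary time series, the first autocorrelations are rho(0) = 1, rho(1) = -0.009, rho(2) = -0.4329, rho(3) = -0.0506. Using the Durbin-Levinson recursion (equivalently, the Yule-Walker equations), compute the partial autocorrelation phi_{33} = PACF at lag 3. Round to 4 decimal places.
\phi_{33} = -0.0740

The PACF at lag k is phi_{kk}, the last component of the solution
to the Yule-Walker system G_k phi = r_k where
  (G_k)_{ij} = rho(|i - j|), (r_k)_i = rho(i), i,j = 1..k.
Equivalently, Durbin-Levinson gives phi_{kk} iteratively:
  phi_{11} = rho(1)
  phi_{kk} = [rho(k) - sum_{j=1..k-1} phi_{k-1,j} rho(k-j)]
            / [1 - sum_{j=1..k-1} phi_{k-1,j} rho(j)],
  phi_{k,j} = phi_{k-1,j} - phi_{kk} phi_{k-1,k-j},  j = 1..k-1.
Step k = 1:
  phi_11 = rho(1) = -0.009.
Step k = 2:
  phi_22 = [rho(2) - phi_11 rho(1)] / [1 - phi_11 rho(1)] = [-0.4329 - (-0.009)(-0.009)] / [1 - (-0.009)(-0.009)]
         = -0.432981 / 0.999919 = -0.433016.
  Update: phi_21 = phi_11 - phi_22 phi_11 = -0.009 - (-0.433016)(-0.009) = -0.012897.
Step k = 3:
  phi_33 = [rho(3) - phi_21 rho(2) - phi_22 rho(1)] / [1 - phi_21 rho(1) - phi_22 rho(2)]
    numerator   = -0.0506 - (-0.012897)(-0.4329) - (-0.433016)(-0.009) = -0.06008032
    denominator = 1 - (-0.012897)(-0.009) - (-0.433016)(-0.4329) = 0.81243127
  phi_33 = -0.06008032 / 0.81243127 = -0.074.
Therefore phi_{33} = -0.0740.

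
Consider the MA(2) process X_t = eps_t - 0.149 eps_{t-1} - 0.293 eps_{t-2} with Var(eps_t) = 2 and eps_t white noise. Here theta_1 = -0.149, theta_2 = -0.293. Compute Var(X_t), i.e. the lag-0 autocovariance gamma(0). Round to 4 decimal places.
\gamma(0) = 2.2161

For an MA(q) process X_t = eps_t + sum_i theta_i eps_{t-i} with
Var(eps_t) = sigma^2, the variance is
  gamma(0) = sigma^2 * (1 + sum_i theta_i^2).
  sum_i theta_i^2 = (-0.149)^2 + (-0.293)^2 = 0.022201 + 0.085849 = 0.10805.
  gamma(0) = 2 * (1 + 0.10805) = 2 * 1.10805 = 2.2161.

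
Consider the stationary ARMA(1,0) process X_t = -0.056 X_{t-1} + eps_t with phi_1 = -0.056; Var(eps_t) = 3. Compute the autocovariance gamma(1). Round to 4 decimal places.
\gamma(1) = -0.1685

Multiply the model equation by X_{t-k} and take expectations. With theta_0 = psi_0 = 1 and psi_j the MA(infinity) weights, this gives
  gamma(k) - sum_i phi_i gamma(k-i) = c_k,
  c_k = sigma^2 * sum_{j=k..q} theta_j psi_{j-k}   (c_k = 0 for k > q),
using gamma(-m) = gamma(m).
Pure AR (q = 0): c_0 = sigma^2 = 3, c_k = 0 for k >= 1.
Equations for k = 0 and k = 1 (AR order 1):
  gamma(0) = phi_1 gamma(1) + c_0
  gamma(1) = phi_1 gamma(0) + c_1
Substituting the second into the first: gamma(0) (1 - phi_1^2) = c_0 + phi_1 c_1, so
  gamma(0) = c_0 / (1 - phi_1^2) = 3 / (1 - (-0.056)^2) = 3 / 0.996864 = 3.009438.
  gamma(1) = phi_1 gamma(0) = (-0.056)(3.009438) = -0.168529.
Therefore gamma(1) = -0.1685 (to 4 decimal places).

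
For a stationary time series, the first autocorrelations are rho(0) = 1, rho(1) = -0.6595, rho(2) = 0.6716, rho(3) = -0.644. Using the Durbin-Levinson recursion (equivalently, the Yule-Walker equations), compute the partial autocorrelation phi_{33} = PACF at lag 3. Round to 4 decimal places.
\phi_{33} = -0.2369

The PACF at lag k is phi_{kk}, the last component of the solution
to the Yule-Walker system G_k phi = r_k where
  (G_k)_{ij} = rho(|i - j|), (r_k)_i = rho(i), i,j = 1..k.
Equivalently, Durbin-Levinson gives phi_{kk} iteratively:
  phi_{11} = rho(1)
  phi_{kk} = [rho(k) - sum_{j=1..k-1} phi_{k-1,j} rho(k-j)]
            / [1 - sum_{j=1..k-1} phi_{k-1,j} rho(j)],
  phi_{k,j} = phi_{k-1,j} - phi_{kk} phi_{k-1,k-j},  j = 1..k-1.
Step k = 1:
  phi_11 = rho(1) = -0.6595.
Step k = 2:
  phi_22 = [rho(2) - phi_11 rho(1)] / [1 - phi_11 rho(1)] = [0.6716 - (-0.6595)(-0.6595)] / [1 - (-0.6595)(-0.6595)]
         = 0.23665975 / 0.56505975 = 0.418823.
  Update: phi_21 = phi_11 - phi_22 phi_11 = -0.6595 - (0.418823)(-0.6595) = -0.383287.
Step k = 3:
  phi_33 = [rho(3) - phi_21 rho(2) - phi_22 rho(1)] / [1 - phi_21 rho(1) - phi_22 rho(2)]
    numerator   = -0.644 - (-0.383287)(0.6716) - (0.418823)(-0.6595) = -0.1103713
    denominator = 1 - (-0.383287)(-0.6595) - (0.418823)(0.6716) = 0.46594132
  phi_33 = -0.1103713 / 0.46594132 = -0.2369.
Therefore phi_{33} = -0.2369.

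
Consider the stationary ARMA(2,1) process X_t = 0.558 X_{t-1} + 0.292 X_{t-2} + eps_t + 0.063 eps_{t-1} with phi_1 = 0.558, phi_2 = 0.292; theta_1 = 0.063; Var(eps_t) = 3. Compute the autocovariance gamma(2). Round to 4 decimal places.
\gamma(2) = 7.1382

Multiply the model equation by X_{t-k} and take expectations. With theta_0 = psi_0 = 1 and psi_j the MA(infinity) weights, this gives
  gamma(k) - sum_i phi_i gamma(k-i) = c_k,
  c_k = sigma^2 * sum_{j=k..q} theta_j psi_{j-k}   (c_k = 0 for k > q),
using gamma(-m) = gamma(m).
psi-weights needed (psi_j = theta_j + sum_i phi_i psi_{j-i}):
  psi_1 = theta_1 + phi_1 = 0.063 + (0.558) = 0.621
Right-hand sides:
  c_0 = sigma^2 (1 + theta_1 psi_1) = 3 * (1 + (0.063)(0.621)) = 3 * 1.039123 = 3.117369
  c_1 = sigma^2 theta_1 = 3 * (0.063) = 0.189
  c_2 = 0
Equations for k = 0, 1, 2 (AR order 2, c_2 = 0):
  (E0) gamma(0) = phi_1 gamma(1) + phi_2 gamma(2) + c_0
  (E1) gamma(1) = phi_1 gamma(0) + phi_2 gamma(1) + c_1
  (E2) gamma(2) = phi_1 gamma(1) + phi_2 gamma(0)
From (E1): gamma(1) = A gamma(0) + B with
  A = phi_1 / (1 - phi_2) = 0.558 / 0.708 = 0.788136,   B = c_1 / (1 - phi_2) = 0.189 / 0.708 = 0.266949.
Insert (E2) into (E0): gamma(0) (1 - phi_2^2) = phi_1 (1 + phi_2) gamma(1) + c_0.
  phi_1 (1 + phi_2) = (0.558)(1.292) = 0.720936,   1 - phi_2^2 = 0.914736.
Replace gamma(1) by A gamma(0) + B and collect gamma(0):
  gamma(0) [0.914736 - (0.720936)(0.788136)] = (0.720936)(0.266949) + 3.117369
  gamma(0) * 0.346541 = 3.309822
  gamma(0) = 3.309822 / 0.346541 = 9.551035.
  gamma(1) = A gamma(0) + B = (0.788136)(9.551035) + (0.266949) = 7.79446.
  gamma(2) = phi_1 gamma(1) + phi_2 gamma(0) = (0.558)(7.79446) + (0.292)(9.551035) = 7.138211.
Therefore gamma(2) = 7.1382 (to 4 decimal places).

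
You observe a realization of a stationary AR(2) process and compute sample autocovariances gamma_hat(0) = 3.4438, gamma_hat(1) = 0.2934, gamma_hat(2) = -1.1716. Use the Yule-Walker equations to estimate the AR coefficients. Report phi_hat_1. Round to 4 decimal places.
\hat\phi_{1} = 0.1150

The Yule-Walker equations for an AR(p) process read, in matrix form,
  Gamma_p phi = r_p,   with   (Gamma_p)_{ij} = gamma(|i - j|),
                       (r_p)_i = gamma(i),   i,j = 1..p.
Substitute the sample gammas (Toeplitz matrix and right-hand side of size 2):
  Gamma_p = [[3.4438, 0.2934], [0.2934, 3.4438]]
  r_p     = [0.2934, -1.1716]
Written out:
  3.4438 phi_1 + 0.2934 phi_2 = 0.2934
  0.2934 phi_1 + 3.4438 phi_2 = -1.1716
Solve by Cramer's rule:
  det = gamma(0)^2 - gamma(1)^2 = (3.4438)^2 - (0.2934)^2 = 11.85975844 - 0.08608356 = 11.77367488
  phi_hat_1 = [gamma(1) gamma(0) - gamma(1) gamma(2)] / det = [(0.2934)(3.4438) - (0.2934)(-1.1716)] / 11.77367488 = 1.35415836 / 11.77367488 = 0.115
  phi_hat_2 = [gamma(0) gamma(2) - gamma(1)^2] / det = [(3.4438)(-1.1716) - (0.2934)^2] / 11.77367488 = -4.12083964 / 11.77367488 = -0.35
So phi_hat = [0.1150, -0.3500].
Therefore phi_hat_1 = 0.1150.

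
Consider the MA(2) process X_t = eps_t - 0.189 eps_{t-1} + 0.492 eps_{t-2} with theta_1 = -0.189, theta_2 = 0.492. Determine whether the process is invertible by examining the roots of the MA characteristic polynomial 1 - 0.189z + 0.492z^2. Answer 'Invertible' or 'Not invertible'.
\text{Invertible}

The MA(q) characteristic polynomial is P(z) = 1 - 0.189z + 0.492z^2.
Invertibility requires all roots to lie outside the unit circle, i.e. |z| > 1 for every root.
Set 1 + (-0.189) z + (0.492) z^2 = 0, i.e. a z^2 + b z + c = 0 with a = 0.492, b = -0.189, c = 1.
Discriminant D = b^2 - 4ac = (-0.189)^2 - 4*(0.492)*1 = 0.035721 - (1.968) = -1.932279.
D < 0, so the roots are the complex-conjugate pair z = (-b +/- i sqrt(-D)) / (2a) = 0.1921 +/- 1.4127i.
For a conjugate pair |z|^2 = z * conj(z) = (product of roots) = c/a = 1/(0.492) = 2.03252, so |z| = sqrt(2.03252) = 1.4257 for both roots.
Moduli of all roots: 1.4257, 1.4257.
All moduli strictly greater than 1? Yes.
Verdict: Invertible.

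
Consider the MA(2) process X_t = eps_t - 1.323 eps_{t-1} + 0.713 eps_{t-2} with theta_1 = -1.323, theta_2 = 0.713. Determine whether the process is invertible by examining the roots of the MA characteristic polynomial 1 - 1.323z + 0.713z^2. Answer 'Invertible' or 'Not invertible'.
\text{Invertible}

The MA(q) characteristic polynomial is P(z) = 1 - 1.323z + 0.713z^2.
Invertibility requires all roots to lie outside the unit circle, i.e. |z| > 1 for every root.
Set 1 + (-1.323) z + (0.713) z^2 = 0, i.e. a z^2 + b z + c = 0 with a = 0.713, b = -1.323, c = 1.
Discriminant D = b^2 - 4ac = (-1.323)^2 - 4*(0.713)*1 = 1.750329 - (2.852) = -1.101671.
D < 0, so the roots are the complex-conjugate pair z = (-b +/- i sqrt(-D)) / (2a) = 0.9278 +/- 0.736i.
For a conjugate pair |z|^2 = z * conj(z) = (product of roots) = c/a = 1/(0.713) = 1.402525, so |z| = sqrt(1.402525) = 1.1843 for both roots.
Moduli of all roots: 1.1843, 1.1843.
All moduli strictly greater than 1? Yes.
Verdict: Invertible.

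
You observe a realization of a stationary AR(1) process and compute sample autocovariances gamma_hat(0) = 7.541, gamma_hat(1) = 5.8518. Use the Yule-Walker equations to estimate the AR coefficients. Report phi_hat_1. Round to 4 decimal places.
\hat\phi_{1} = 0.7760

The Yule-Walker equations for an AR(p) process read, in matrix form,
  Gamma_p phi = r_p,   with   (Gamma_p)_{ij} = gamma(|i - j|),
                       (r_p)_i = gamma(i),   i,j = 1..p.
Substitute the sample gammas (Toeplitz matrix and right-hand side of size 1):
  Gamma_p = [[7.541]]
  r_p     = [5.8518]
With p = 1 this is the single equation gamma(0) phi_1 = gamma(1):
  phi_hat_1 = gamma(1) / gamma(0) = 5.8518 / 7.541 = 0.7760.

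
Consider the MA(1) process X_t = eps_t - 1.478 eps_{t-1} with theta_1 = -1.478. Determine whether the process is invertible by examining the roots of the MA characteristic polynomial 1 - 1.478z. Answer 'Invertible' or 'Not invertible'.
\text{Not invertible}

The MA(q) characteristic polynomial is P(z) = 1 - 1.478z.
Invertibility requires all roots to lie outside the unit circle, i.e. |z| > 1 for every root.
This is linear in z: 1 + (-1.478) z = 0  =>  z = -1/(-1.478) = 0.67659,  |z| = 0.67659.
Moduli of all roots: 0.6766.
All moduli strictly greater than 1? No.
Verdict: Not invertible.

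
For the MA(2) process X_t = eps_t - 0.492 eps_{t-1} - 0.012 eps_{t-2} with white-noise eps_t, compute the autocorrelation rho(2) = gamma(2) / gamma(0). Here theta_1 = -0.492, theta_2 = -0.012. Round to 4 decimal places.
\rho(2) = -0.0097

For an MA(q) process with theta_0 = 1, the autocovariance is
  gamma(k) = sigma^2 * sum_{i=0..q-k} theta_i * theta_{i+k},
and rho(k) = gamma(k) / gamma(0). Sigma^2 cancels.
  numerator   = (1)*(-0.012) = -0.012.
  denominator = (1)^2 + (-0.492)^2 + (-0.012)^2 = 1.242208.
  rho(2) = -0.012 / 1.242208 = -0.0097.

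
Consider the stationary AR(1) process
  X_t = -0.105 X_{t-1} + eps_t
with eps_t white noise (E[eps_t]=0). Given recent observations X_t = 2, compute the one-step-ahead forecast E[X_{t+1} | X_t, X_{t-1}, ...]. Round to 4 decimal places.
E[X_{t+1} \mid \mathcal F_t] = -0.2100

For an AR(p) model X_t = c + sum_i phi_i X_{t-i} + eps_t, the
one-step-ahead conditional mean is
  E[X_{t+1} | X_t, ...] = c + sum_i phi_i X_{t+1-i}.
Substitute known values:
  E[X_{t+1} | ...] = (-0.105) * (2)
                   = -0.2100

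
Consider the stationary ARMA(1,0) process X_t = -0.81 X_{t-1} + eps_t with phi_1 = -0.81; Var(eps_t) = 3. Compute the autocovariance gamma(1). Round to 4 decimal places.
\gamma(1) = -7.0660

Multiply the model equation by X_{t-k} and take expectations. With theta_0 = psi_0 = 1 and psi_j the MA(infinity) weights, this gives
  gamma(k) - sum_i phi_i gamma(k-i) = c_k,
  c_k = sigma^2 * sum_{j=k..q} theta_j psi_{j-k}   (c_k = 0 for k > q),
using gamma(-m) = gamma(m).
Pure AR (q = 0): c_0 = sigma^2 = 3, c_k = 0 for k >= 1.
Equations for k = 0 and k = 1 (AR order 1):
  gamma(0) = phi_1 gamma(1) + c_0
  gamma(1) = phi_1 gamma(0) + c_1
Substituting the second into the first: gamma(0) (1 - phi_1^2) = c_0 + phi_1 c_1, so
  gamma(0) = c_0 / (1 - phi_1^2) = 3 / (1 - (-0.81)^2) = 3 / 0.3439 = 8.723466.
  gamma(1) = phi_1 gamma(0) = (-0.81)(8.723466) = -7.066008.
Therefore gamma(1) = -7.0660 (to 4 decimal places).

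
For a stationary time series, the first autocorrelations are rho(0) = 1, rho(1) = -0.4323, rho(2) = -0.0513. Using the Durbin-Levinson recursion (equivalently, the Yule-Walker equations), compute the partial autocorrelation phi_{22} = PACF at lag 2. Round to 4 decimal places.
\phi_{22} = -0.2929

The PACF at lag k is phi_{kk}, the last component of the solution
to the Yule-Walker system G_k phi = r_k where
  (G_k)_{ij} = rho(|i - j|), (r_k)_i = rho(i), i,j = 1..k.
Equivalently, Durbin-Levinson gives phi_{kk} iteratively:
  phi_{11} = rho(1)
  phi_{kk} = [rho(k) - sum_{j=1..k-1} phi_{k-1,j} rho(k-j)]
            / [1 - sum_{j=1..k-1} phi_{k-1,j} rho(j)],
  phi_{k,j} = phi_{k-1,j} - phi_{kk} phi_{k-1,k-j},  j = 1..k-1.
Step k = 1:
  phi_11 = rho(1) = -0.4323.
Step k = 2:
  phi_22 = [rho(2) - phi_11 rho(1)] / [1 - phi_11 rho(1)] = [-0.0513 - (-0.4323)(-0.4323)] / [1 - (-0.4323)(-0.4323)]
         = -0.23818329 / 0.81311671 = -0.2929.
Therefore phi_{22} = -0.2929.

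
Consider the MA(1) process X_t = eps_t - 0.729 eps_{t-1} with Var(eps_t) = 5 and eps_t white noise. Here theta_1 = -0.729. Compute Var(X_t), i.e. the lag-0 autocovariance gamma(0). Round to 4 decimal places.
\gamma(0) = 7.6572

For an MA(q) process X_t = eps_t + sum_i theta_i eps_{t-i} with
Var(eps_t) = sigma^2, the variance is
  gamma(0) = sigma^2 * (1 + sum_i theta_i^2).
  sum_i theta_i^2 = (-0.729)^2 = 0.531441.
  gamma(0) = 5 * (1 + 0.531441) = 5 * 1.531441 = 7.657205, which rounds to 7.6572.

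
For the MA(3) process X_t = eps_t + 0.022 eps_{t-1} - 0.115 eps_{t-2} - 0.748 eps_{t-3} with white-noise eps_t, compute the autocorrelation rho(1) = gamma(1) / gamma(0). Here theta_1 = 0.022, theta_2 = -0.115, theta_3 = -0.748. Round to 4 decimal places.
\rho(1) = 0.0671

For an MA(q) process with theta_0 = 1, the autocovariance is
  gamma(k) = sigma^2 * sum_{i=0..q-k} theta_i * theta_{i+k},
and rho(k) = gamma(k) / gamma(0). Sigma^2 cancels.
  numerator   = (1)*(0.022) + (0.022)*(-0.115) + (-0.115)*(-0.748) = 0.10549.
  denominator = (1)^2 + (0.022)^2 + (-0.115)^2 + (-0.748)^2 = 1.573213.
  rho(1) = 0.10549 / 1.573213 = 0.0671.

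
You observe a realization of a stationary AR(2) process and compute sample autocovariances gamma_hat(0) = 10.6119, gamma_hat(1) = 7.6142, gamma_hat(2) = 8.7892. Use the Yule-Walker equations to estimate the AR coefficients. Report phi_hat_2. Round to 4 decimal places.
\hat\phi_{2} = 0.6460

The Yule-Walker equations for an AR(p) process read, in matrix form,
  Gamma_p phi = r_p,   with   (Gamma_p)_{ij} = gamma(|i - j|),
                       (r_p)_i = gamma(i),   i,j = 1..p.
Substitute the sample gammas (Toeplitz matrix and right-hand side of size 2):
  Gamma_p = [[10.6119, 7.6142], [7.6142, 10.6119]]
  r_p     = [7.6142, 8.7892]
Written out:
  10.6119 phi_1 + 7.6142 phi_2 = 7.6142
  7.6142 phi_1 + 10.6119 phi_2 = 8.7892
Solve by Cramer's rule:
  det = gamma(0)^2 - gamma(1)^2 = (10.6119)^2 - (7.6142)^2 = 112.61242161 - 57.97604164 = 54.63637997
  phi_hat_1 = [gamma(1) gamma(0) - gamma(1) gamma(2)] / det = [(7.6142)(10.6119) - (7.6142)(8.7892)] / 54.63637997 = 13.87840234 / 54.63637997 = 0.254
  phi_hat_2 = [gamma(0) gamma(2) - gamma(1)^2] / det = [(10.6119)(8.7892) - (7.6142)^2] / 54.63637997 = 35.29406984 / 54.63637997 = 0.646
So phi_hat = [0.2540, 0.6460].
Therefore phi_hat_2 = 0.6460.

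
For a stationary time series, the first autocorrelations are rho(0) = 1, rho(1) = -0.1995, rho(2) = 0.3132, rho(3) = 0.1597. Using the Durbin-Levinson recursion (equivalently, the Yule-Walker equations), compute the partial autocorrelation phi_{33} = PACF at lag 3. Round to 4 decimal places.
\phi_{33} = 0.2960

The PACF at lag k is phi_{kk}, the last component of the solution
to the Yule-Walker system G_k phi = r_k where
  (G_k)_{ij} = rho(|i - j|), (r_k)_i = rho(i), i,j = 1..k.
Equivalently, Durbin-Levinson gives phi_{kk} iteratively:
  phi_{11} = rho(1)
  phi_{kk} = [rho(k) - sum_{j=1..k-1} phi_{k-1,j} rho(k-j)]
            / [1 - sum_{j=1..k-1} phi_{k-1,j} rho(j)],
  phi_{k,j} = phi_{k-1,j} - phi_{kk} phi_{k-1,k-j},  j = 1..k-1.
Step k = 1:
  phi_11 = rho(1) = -0.1995.
Step k = 2:
  phi_22 = [rho(2) - phi_11 rho(1)] / [1 - phi_11 rho(1)] = [0.3132 - (-0.1995)(-0.1995)] / [1 - (-0.1995)(-0.1995)]
         = 0.27339975 / 0.96019975 = 0.284732.
  Update: phi_21 = phi_11 - phi_22 phi_11 = -0.1995 - (0.284732)(-0.1995) = -0.142696.
Step k = 3:
  phi_33 = [rho(3) - phi_21 rho(2) - phi_22 rho(1)] / [1 - phi_21 rho(1) - phi_22 rho(2)]
    numerator   = 0.1597 - (-0.142696)(0.3132) - (0.284732)(-0.1995) = 0.26119643
    denominator = 1 - (-0.142696)(-0.1995) - (0.284732)(0.3132) = 0.88235405
  phi_33 = 0.26119643 / 0.88235405 = 0.296.
Therefore phi_{33} = 0.2960.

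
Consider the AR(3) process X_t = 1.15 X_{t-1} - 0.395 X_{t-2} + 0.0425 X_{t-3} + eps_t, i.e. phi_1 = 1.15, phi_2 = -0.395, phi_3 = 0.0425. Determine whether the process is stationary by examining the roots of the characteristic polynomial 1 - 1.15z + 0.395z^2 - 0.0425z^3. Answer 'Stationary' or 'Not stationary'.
\text{Stationary}

The AR(p) characteristic polynomial is P(z) = 1 - 1.15z + 0.395z^2 - 0.0425z^3.
Stationarity requires all roots to lie outside the unit circle, i.e. |z| > 1 for every root.
Degree 3: look for a simple real root z0 first, then factor out (1 - z/z0) and solve the remaining quadratic.
Testing z0 = 4: P(4) = 1 + (-1.15)(4) + (0.395)(4)^2 + (-0.0425)(4)^3
  = 1 + (-4.6) + (6.32) + (-2.72) = 0.  So z_0 = 4 is a root, |z_0| = 4.
Divide out the factor (1 - 0.25 z) = (1 - z/z0) (since 1/z0 = 0.25):
  P(z) = (1 - 0.25 z)(1 + (-0.9) z + (0.17) z^2)
  [check: z-coef -0.9 - (0.25) = -1.15; z^2-coef 0.17 - (0.25)(-0.9) = 0.395; z^3-coef -(0.25)(0.17) = -0.0425.]
Remaining roots from the quadratic factor 1 + (-0.9) z + (0.17) z^2:
  Set 1 + (-0.9) z + (0.17) z^2 = 0, i.e. a z^2 + b z + c = 0 with a = 0.17, b = -0.9, c = 1.
  Discriminant D = b^2 - 4ac = (-0.9)^2 - 4*(0.17)*1 = 0.81 - (0.68) = 0.13.
  D >= 0, so the roots are real: z = (-b +/- sqrt(D)) / (2a) = (0.9 +/- 0.360555) / (0.34).
    z_1 = (0.9 + 0.360555) / (0.34) = 3.7075,   |z_1| = 3.7075.
    z_2 = (0.9 - 0.360555) / (0.34) = 1.5866,   |z_2| = 1.5866.
Moduli of all roots: 4.0000, 3.7075, 1.5866.
All moduli strictly greater than 1? Yes.
Verdict: Stationary.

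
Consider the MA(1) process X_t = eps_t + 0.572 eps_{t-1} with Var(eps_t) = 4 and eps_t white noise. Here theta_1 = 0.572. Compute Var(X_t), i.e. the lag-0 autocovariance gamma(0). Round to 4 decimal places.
\gamma(0) = 5.3087

For an MA(q) process X_t = eps_t + sum_i theta_i eps_{t-i} with
Var(eps_t) = sigma^2, the variance is
  gamma(0) = sigma^2 * (1 + sum_i theta_i^2).
  sum_i theta_i^2 = (0.572)^2 = 0.327184.
  gamma(0) = 4 * (1 + 0.327184) = 4 * 1.327184 = 5.308736, which rounds to 5.3087.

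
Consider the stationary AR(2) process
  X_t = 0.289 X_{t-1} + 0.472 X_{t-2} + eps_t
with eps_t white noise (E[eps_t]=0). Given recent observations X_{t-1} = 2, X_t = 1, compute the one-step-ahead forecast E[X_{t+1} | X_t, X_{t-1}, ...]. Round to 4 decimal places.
E[X_{t+1} \mid \mathcal F_t] = 1.2330

For an AR(p) model X_t = c + sum_i phi_i X_{t-i} + eps_t, the
one-step-ahead conditional mean is
  E[X_{t+1} | X_t, ...] = c + sum_i phi_i X_{t+1-i}.
Substitute known values:
  E[X_{t+1} | ...] = (0.289) * (1) + (0.472) * (2)
                   = 1.2330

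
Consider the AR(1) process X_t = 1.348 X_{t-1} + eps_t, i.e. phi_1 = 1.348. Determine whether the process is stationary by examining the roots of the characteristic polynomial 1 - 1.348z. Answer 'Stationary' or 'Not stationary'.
\text{Not stationary}

The AR(p) characteristic polynomial is P(z) = 1 - 1.348z.
Stationarity requires all roots to lie outside the unit circle, i.e. |z| > 1 for every root.
This is linear in z: 1 + (-1.348) z = 0  =>  z = -1/(-1.348) = 0.74184,  |z| = 0.74184.
Moduli of all roots: 0.7418.
All moduli strictly greater than 1? No.
Verdict: Not stationary.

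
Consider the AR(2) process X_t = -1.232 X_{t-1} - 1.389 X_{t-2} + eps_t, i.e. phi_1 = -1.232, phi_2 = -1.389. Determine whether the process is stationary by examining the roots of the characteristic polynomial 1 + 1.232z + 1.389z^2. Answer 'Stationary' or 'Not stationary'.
\text{Not stationary}

The AR(p) characteristic polynomial is P(z) = 1 + 1.232z + 1.389z^2.
Stationarity requires all roots to lie outside the unit circle, i.e. |z| > 1 for every root.
Set 1 + (1.232) z + (1.389) z^2 = 0, i.e. a z^2 + b z + c = 0 with a = 1.389, b = 1.232, c = 1.
Discriminant D = b^2 - 4ac = (1.232)^2 - 4*(1.389)*1 = 1.517824 - (5.556) = -4.038176.
D < 0, so the roots are the complex-conjugate pair z = (-b +/- i sqrt(-D)) / (2a) = -0.4435 +/- 0.7234i.
For a conjugate pair |z|^2 = z * conj(z) = (product of roots) = c/a = 1/(1.389) = 0.719942, so |z| = sqrt(0.719942) = 0.8485 for both roots.
Moduli of all roots: 0.8485, 0.8485.
All moduli strictly greater than 1? No.
Verdict: Not stationary.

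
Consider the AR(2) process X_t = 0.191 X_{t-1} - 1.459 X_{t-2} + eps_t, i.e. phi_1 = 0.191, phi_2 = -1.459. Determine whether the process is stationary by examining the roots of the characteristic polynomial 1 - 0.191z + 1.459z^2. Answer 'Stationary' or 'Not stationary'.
\text{Not stationary}

The AR(p) characteristic polynomial is P(z) = 1 - 0.191z + 1.459z^2.
Stationarity requires all roots to lie outside the unit circle, i.e. |z| > 1 for every root.
Set 1 + (-0.191) z + (1.459) z^2 = 0, i.e. a z^2 + b z + c = 0 with a = 1.459, b = -0.191, c = 1.
Discriminant D = b^2 - 4ac = (-0.191)^2 - 4*(1.459)*1 = 0.036481 - (5.836) = -5.799519.
D < 0, so the roots are the complex-conjugate pair z = (-b +/- i sqrt(-D)) / (2a) = 0.0655 +/- 0.8253i.
For a conjugate pair |z|^2 = z * conj(z) = (product of roots) = c/a = 1/(1.459) = 0.685401, so |z| = sqrt(0.685401) = 0.8279 for both roots.
Moduli of all roots: 0.8279, 0.8279.
All moduli strictly greater than 1? No.
Verdict: Not stationary.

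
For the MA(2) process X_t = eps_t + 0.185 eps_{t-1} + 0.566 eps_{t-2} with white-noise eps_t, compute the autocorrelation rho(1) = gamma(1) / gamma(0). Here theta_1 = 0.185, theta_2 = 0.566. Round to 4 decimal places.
\rho(1) = 0.2139

For an MA(q) process with theta_0 = 1, the autocovariance is
  gamma(k) = sigma^2 * sum_{i=0..q-k} theta_i * theta_{i+k},
and rho(k) = gamma(k) / gamma(0). Sigma^2 cancels.
  numerator   = (1)*(0.185) + (0.185)*(0.566) = 0.28971.
  denominator = (1)^2 + (0.185)^2 + (0.566)^2 = 1.354581.
  rho(1) = 0.28971 / 1.354581 = 0.2139.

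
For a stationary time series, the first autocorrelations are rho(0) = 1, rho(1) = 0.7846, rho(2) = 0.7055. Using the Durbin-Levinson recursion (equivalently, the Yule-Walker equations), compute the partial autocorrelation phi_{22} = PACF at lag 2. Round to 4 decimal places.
\phi_{22} = 0.2339

The PACF at lag k is phi_{kk}, the last component of the solution
to the Yule-Walker system G_k phi = r_k where
  (G_k)_{ij} = rho(|i - j|), (r_k)_i = rho(i), i,j = 1..k.
Equivalently, Durbin-Levinson gives phi_{kk} iteratively:
  phi_{11} = rho(1)
  phi_{kk} = [rho(k) - sum_{j=1..k-1} phi_{k-1,j} rho(k-j)]
            / [1 - sum_{j=1..k-1} phi_{k-1,j} rho(j)],
  phi_{k,j} = phi_{k-1,j} - phi_{kk} phi_{k-1,k-j},  j = 1..k-1.
Step k = 1:
  phi_11 = rho(1) = 0.7846.
Step k = 2:
  phi_22 = [rho(2) - phi_11 rho(1)] / [1 - phi_11 rho(1)] = [0.7055 - (0.7846)(0.7846)] / [1 - (0.7846)(0.7846)]
         = 0.08990284 / 0.38440284 = 0.2339.
Therefore phi_{22} = 0.2339.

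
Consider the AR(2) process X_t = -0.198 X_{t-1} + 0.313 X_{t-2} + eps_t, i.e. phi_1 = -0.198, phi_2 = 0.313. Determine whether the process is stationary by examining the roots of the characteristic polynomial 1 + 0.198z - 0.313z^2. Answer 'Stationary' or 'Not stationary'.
\text{Stationary}

The AR(p) characteristic polynomial is P(z) = 1 + 0.198z - 0.313z^2.
Stationarity requires all roots to lie outside the unit circle, i.e. |z| > 1 for every root.
Set 1 + (0.198) z + (-0.313) z^2 = 0, i.e. a z^2 + b z + c = 0 with a = -0.313, b = 0.198, c = 1.
Discriminant D = b^2 - 4ac = (0.198)^2 - 4*(-0.313)*1 = 0.039204 - (-1.252) = 1.291204.
D >= 0, so the roots are real: z = (-b +/- sqrt(D)) / (2a) = (-0.198 +/- 1.136312) / (-0.626).
  z_1 = (-0.198 + 1.136312) / (-0.626) = -1.4989,   |z_1| = 1.4989.
  z_2 = (-0.198 - 1.136312) / (-0.626) = 2.1315,   |z_2| = 2.1315.
Moduli of all roots: 1.4989, 2.1315.
All moduli strictly greater than 1? Yes.
Verdict: Stationary.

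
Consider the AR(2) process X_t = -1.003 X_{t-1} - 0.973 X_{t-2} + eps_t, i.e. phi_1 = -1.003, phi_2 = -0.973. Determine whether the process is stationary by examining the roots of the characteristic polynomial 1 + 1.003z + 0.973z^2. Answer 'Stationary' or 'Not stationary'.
\text{Stationary}

The AR(p) characteristic polynomial is P(z) = 1 + 1.003z + 0.973z^2.
Stationarity requires all roots to lie outside the unit circle, i.e. |z| > 1 for every root.
Set 1 + (1.003) z + (0.973) z^2 = 0, i.e. a z^2 + b z + c = 0 with a = 0.973, b = 1.003, c = 1.
Discriminant D = b^2 - 4ac = (1.003)^2 - 4*(0.973)*1 = 1.006009 - (3.892) = -2.885991.
D < 0, so the roots are the complex-conjugate pair z = (-b +/- i sqrt(-D)) / (2a) = -0.5154 +/- 0.873i.
For a conjugate pair |z|^2 = z * conj(z) = (product of roots) = c/a = 1/(0.973) = 1.027749, so |z| = sqrt(1.027749) = 1.0138 for both roots.
Moduli of all roots: 1.0138, 1.0138.
All moduli strictly greater than 1? Yes.
Verdict: Stationary.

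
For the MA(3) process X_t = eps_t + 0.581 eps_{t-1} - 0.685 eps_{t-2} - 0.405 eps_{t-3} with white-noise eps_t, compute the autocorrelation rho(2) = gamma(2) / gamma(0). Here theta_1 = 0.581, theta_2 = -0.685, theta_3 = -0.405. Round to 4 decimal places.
\rho(2) = -0.4670

For an MA(q) process with theta_0 = 1, the autocovariance is
  gamma(k) = sigma^2 * sum_{i=0..q-k} theta_i * theta_{i+k},
and rho(k) = gamma(k) / gamma(0). Sigma^2 cancels.
  numerator   = (1)*(-0.685) + (0.581)*(-0.405) = -0.920305.
  denominator = (1)^2 + (0.581)^2 + (-0.685)^2 + (-0.405)^2 = 1.970811.
  rho(2) = -0.920305 / 1.970811 = -0.4670.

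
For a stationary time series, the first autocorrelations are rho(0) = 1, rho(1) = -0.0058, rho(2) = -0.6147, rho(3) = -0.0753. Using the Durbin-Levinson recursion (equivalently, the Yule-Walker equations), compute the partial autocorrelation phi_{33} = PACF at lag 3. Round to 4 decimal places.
\phi_{33} = -0.1360

The PACF at lag k is phi_{kk}, the last component of the solution
to the Yule-Walker system G_k phi = r_k where
  (G_k)_{ij} = rho(|i - j|), (r_k)_i = rho(i), i,j = 1..k.
Equivalently, Durbin-Levinson gives phi_{kk} iteratively:
  phi_{11} = rho(1)
  phi_{kk} = [rho(k) - sum_{j=1..k-1} phi_{k-1,j} rho(k-j)]
            / [1 - sum_{j=1..k-1} phi_{k-1,j} rho(j)],
  phi_{k,j} = phi_{k-1,j} - phi_{kk} phi_{k-1,k-j},  j = 1..k-1.
Step k = 1:
  phi_11 = rho(1) = -0.0058.
Step k = 2:
  phi_22 = [rho(2) - phi_11 rho(1)] / [1 - phi_11 rho(1)] = [-0.6147 - (-0.0058)(-0.0058)] / [1 - (-0.0058)(-0.0058)]
         = -0.61473364 / 0.99996636 = -0.614754.
  Update: phi_21 = phi_11 - phi_22 phi_11 = -0.0058 - (-0.614754)(-0.0058) = -0.009366.
Step k = 3:
  phi_33 = [rho(3) - phi_21 rho(2) - phi_22 rho(1)] / [1 - phi_21 rho(1) - phi_22 rho(2)]
    numerator   = -0.0753 - (-0.009366)(-0.6147) - (-0.614754)(-0.0058) = -0.08462259
    denominator = 1 - (-0.009366)(-0.0058) - (-0.614754)(-0.6147) = 0.6220562
  phi_33 = -0.08462259 / 0.6220562 = -0.136.
Therefore phi_{33} = -0.1360.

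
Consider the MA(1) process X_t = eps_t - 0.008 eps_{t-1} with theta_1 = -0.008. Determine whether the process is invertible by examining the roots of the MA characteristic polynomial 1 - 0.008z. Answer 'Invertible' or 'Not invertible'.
\text{Invertible}

The MA(q) characteristic polynomial is P(z) = 1 - 0.008z.
Invertibility requires all roots to lie outside the unit circle, i.e. |z| > 1 for every root.
This is linear in z: 1 + (-0.008) z = 0  =>  z = -1/(-0.008) = 125,  |z| = 125.
Moduli of all roots: 125.0000.
All moduli strictly greater than 1? Yes.
Verdict: Invertible.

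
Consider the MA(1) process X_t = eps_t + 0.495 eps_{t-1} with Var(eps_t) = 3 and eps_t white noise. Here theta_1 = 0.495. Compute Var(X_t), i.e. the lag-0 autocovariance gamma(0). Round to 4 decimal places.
\gamma(0) = 3.7351

For an MA(q) process X_t = eps_t + sum_i theta_i eps_{t-i} with
Var(eps_t) = sigma^2, the variance is
  gamma(0) = sigma^2 * (1 + sum_i theta_i^2).
  sum_i theta_i^2 = (0.495)^2 = 0.245025.
  gamma(0) = 3 * (1 + 0.245025) = 3 * 1.245025 = 3.735075, which rounds to 3.7351.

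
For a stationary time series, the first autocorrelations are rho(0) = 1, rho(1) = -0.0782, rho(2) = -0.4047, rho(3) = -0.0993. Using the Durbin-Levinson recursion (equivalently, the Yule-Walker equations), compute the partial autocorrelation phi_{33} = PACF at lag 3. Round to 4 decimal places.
\phi_{33} = -0.2140

The PACF at lag k is phi_{kk}, the last component of the solution
to the Yule-Walker system G_k phi = r_k where
  (G_k)_{ij} = rho(|i - j|), (r_k)_i = rho(i), i,j = 1..k.
Equivalently, Durbin-Levinson gives phi_{kk} iteratively:
  phi_{11} = rho(1)
  phi_{kk} = [rho(k) - sum_{j=1..k-1} phi_{k-1,j} rho(k-j)]
            / [1 - sum_{j=1..k-1} phi_{k-1,j} rho(j)],
  phi_{k,j} = phi_{k-1,j} - phi_{kk} phi_{k-1,k-j},  j = 1..k-1.
Step k = 1:
  phi_11 = rho(1) = -0.0782.
Step k = 2:
  phi_22 = [rho(2) - phi_11 rho(1)] / [1 - phi_11 rho(1)] = [-0.4047 - (-0.0782)(-0.0782)] / [1 - (-0.0782)(-0.0782)]
         = -0.41081524 / 0.99388476 = -0.413343.
  Update: phi_21 = phi_11 - phi_22 phi_11 = -0.0782 - (-0.413343)(-0.0782) = -0.110523.
Step k = 3:
  phi_33 = [rho(3) - phi_21 rho(2) - phi_22 rho(1)] / [1 - phi_21 rho(1) - phi_22 rho(2)]
    numerator   = -0.0993 - (-0.110523)(-0.4047) - (-0.413343)(-0.0782) = -0.17635224
    denominator = 1 - (-0.110523)(-0.0782) - (-0.413343)(-0.4047) = 0.82407718
  phi_33 = -0.17635224 / 0.82407718 = -0.214.
Therefore phi_{33} = -0.2140.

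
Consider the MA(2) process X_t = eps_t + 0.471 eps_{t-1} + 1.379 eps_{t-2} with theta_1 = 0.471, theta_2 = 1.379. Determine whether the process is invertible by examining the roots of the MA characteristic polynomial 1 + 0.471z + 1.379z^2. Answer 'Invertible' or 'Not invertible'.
\text{Not invertible}

The MA(q) characteristic polynomial is P(z) = 1 + 0.471z + 1.379z^2.
Invertibility requires all roots to lie outside the unit circle, i.e. |z| > 1 for every root.
Set 1 + (0.471) z + (1.379) z^2 = 0, i.e. a z^2 + b z + c = 0 with a = 1.379, b = 0.471, c = 1.
Discriminant D = b^2 - 4ac = (0.471)^2 - 4*(1.379)*1 = 0.221841 - (5.516) = -5.294159.
D < 0, so the roots are the complex-conjugate pair z = (-b +/- i sqrt(-D)) / (2a) = -0.1708 +/- 0.8343i.
For a conjugate pair |z|^2 = z * conj(z) = (product of roots) = c/a = 1/(1.379) = 0.725163, so |z| = sqrt(0.725163) = 0.8516 for both roots.
Moduli of all roots: 0.8516, 0.8516.
All moduli strictly greater than 1? No.
Verdict: Not invertible.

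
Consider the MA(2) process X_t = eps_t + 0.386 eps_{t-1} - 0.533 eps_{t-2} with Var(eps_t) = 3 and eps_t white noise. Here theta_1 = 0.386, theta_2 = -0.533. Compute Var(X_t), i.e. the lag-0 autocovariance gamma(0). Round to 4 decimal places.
\gamma(0) = 4.2993

For an MA(q) process X_t = eps_t + sum_i theta_i eps_{t-i} with
Var(eps_t) = sigma^2, the variance is
  gamma(0) = sigma^2 * (1 + sum_i theta_i^2).
  sum_i theta_i^2 = (0.386)^2 + (-0.533)^2 = 0.148996 + 0.284089 = 0.433085.
  gamma(0) = 3 * (1 + 0.433085) = 3 * 1.433085 = 4.299255, which rounds to 4.2993.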